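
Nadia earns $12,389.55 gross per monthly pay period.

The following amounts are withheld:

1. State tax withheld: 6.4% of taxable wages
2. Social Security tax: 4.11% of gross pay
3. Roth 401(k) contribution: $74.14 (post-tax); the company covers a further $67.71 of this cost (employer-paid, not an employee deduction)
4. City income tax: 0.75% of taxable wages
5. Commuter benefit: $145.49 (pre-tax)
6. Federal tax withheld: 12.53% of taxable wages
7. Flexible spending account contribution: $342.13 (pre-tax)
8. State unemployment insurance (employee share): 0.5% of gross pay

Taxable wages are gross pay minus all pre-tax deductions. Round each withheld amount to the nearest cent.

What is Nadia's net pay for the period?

Commuter benefit: $145.49
Flexible spending account contribution: $342.13
Pre-tax total = $145.49 + $342.13 = $487.62
Taxable wages = $12,389.55 − $487.62 = $11,901.93
City income tax: $11,901.93 × 0.0075 = $89.26
State tax withheld: $11,901.93 × 0.064 = $761.72
Federal tax withheld: $11,901.93 × 0.1253 = $1,491.31
State unemployment insurance (employee share): $12,389.55 × 0.005 = $61.95
Social Security tax: $12,389.55 × 0.0411 = $509.21
Roth 401(k) contribution: $74.14
(Employer's $67.71 toward Roth 401(k) contribution is not withheld from the employee.)
Total deductions = $145.49 + $342.13 + $89.26 + $761.72 + $1,491.31 + $61.95 + $509.21 + $74.14 = $3,475.21
Net pay = $12,389.55 − $3,475.21 = $8,914.34

$8,914.34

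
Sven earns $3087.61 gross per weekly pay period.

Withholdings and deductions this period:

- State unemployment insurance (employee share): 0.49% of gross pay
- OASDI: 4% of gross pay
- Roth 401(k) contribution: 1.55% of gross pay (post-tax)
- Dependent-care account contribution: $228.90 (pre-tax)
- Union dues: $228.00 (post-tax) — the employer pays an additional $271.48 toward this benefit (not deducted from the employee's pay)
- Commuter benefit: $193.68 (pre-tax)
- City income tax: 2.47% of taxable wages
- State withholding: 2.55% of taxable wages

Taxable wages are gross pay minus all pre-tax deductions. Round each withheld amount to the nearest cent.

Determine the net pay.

$2116.75

Dependent-care account contribution: $228.90
Commuter benefit: $193.68
Pre-tax total = $228.90 + $193.68 = $422.58
Taxable wages = $3087.61 − $422.58 = $2665.03
State withholding: $2665.03 × 0.0255 = $67.96
City income tax: $2665.03 × 0.0247 = $65.83
State unemployment insurance (employee share): $3087.61 × 0.0049 = $15.13
OASDI: $3087.61 × 0.04 = $123.50
Union dues: $228.00
Roth 401(k) contribution: $3087.61 × 0.0155 = $47.86
(Employer's $271.48 toward union dues is not withheld from the employee.)
Total deductions = $228.90 + $193.68 + $67.96 + $65.83 + $15.13 + $123.50 + $228.00 + $47.86 = $970.86
Net pay = $3087.61 − $970.86 = $2116.75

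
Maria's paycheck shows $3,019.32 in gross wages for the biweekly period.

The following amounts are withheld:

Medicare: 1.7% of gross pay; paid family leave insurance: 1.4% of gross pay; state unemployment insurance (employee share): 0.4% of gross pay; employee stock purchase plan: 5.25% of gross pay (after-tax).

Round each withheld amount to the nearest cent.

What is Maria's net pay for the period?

$2,755.13

Medicare: $3,019.32 × 0.017 = $51.33
Paid family leave insurance: $3,019.32 × 0.014 = $42.27
State unemployment insurance (employee share): $3,019.32 × 0.004 = $12.08
Employee stock purchase plan: $3,019.32 × 0.0525 = $158.51
Total deductions = $51.33 + $42.27 + $12.08 + $158.51 = $264.19
Net pay = $3,019.32 − $264.19 = $2,755.13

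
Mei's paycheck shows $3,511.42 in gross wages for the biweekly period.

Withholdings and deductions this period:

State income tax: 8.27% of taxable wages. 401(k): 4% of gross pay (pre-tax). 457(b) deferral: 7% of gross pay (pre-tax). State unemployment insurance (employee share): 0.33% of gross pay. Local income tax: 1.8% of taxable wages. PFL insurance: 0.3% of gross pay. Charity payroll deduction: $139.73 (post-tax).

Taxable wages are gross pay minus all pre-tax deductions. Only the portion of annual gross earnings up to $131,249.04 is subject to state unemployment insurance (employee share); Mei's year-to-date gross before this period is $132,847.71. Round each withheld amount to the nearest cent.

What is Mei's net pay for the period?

457(b) deferral: $3,511.42 × 0.07 = $245.80
401(k): $3,511.42 × 0.04 = $140.46
Pre-tax total = $245.80 + $140.46 = $386.26
Taxable wages = $3,511.42 − $386.26 = $3,125.16
State income tax: $3,125.16 × 0.0827 = $258.45
Local income tax: $3,125.16 × 0.018 = $56.25
State unemployment insurance (employee share): annual cap $131,249.04 already reached (YTD $132,847.71), so $0.00
PFL insurance: $3,511.42 × 0.003 = $10.53
Charity payroll deduction: $139.73
Total deductions = $245.80 + $140.46 + $258.45 + $56.25 + $0.00 + $10.53 + $139.73 = $851.22
Net pay = $3,511.42 − $851.22 = $2,660.20

$2,660.20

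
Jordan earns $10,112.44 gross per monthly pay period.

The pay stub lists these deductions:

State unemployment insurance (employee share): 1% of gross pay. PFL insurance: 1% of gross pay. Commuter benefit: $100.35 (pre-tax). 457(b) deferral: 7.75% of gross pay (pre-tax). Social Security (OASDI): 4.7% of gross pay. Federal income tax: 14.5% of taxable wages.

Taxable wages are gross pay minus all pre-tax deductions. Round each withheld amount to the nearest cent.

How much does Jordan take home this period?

Commuter benefit: $100.35
457(b) deferral: $10,112.44 × 0.0775 = $783.71
Pre-tax total = $100.35 + $783.71 = $884.06
Taxable wages = $10,112.44 − $884.06 = $9,228.38
Federal income tax: $9,228.38 × 0.145 = $1,338.12
State unemployment insurance (employee share): $10,112.44 × 0.01 = $101.12
PFL insurance: $10,112.44 × 0.01 = $101.12
Social Security (OASDI): $10,112.44 × 0.047 = $475.28
Total deductions = $100.35 + $783.71 + $1,338.12 + $101.12 + $101.12 + $475.28 = $2,899.70
Net pay = $10,112.44 − $2,899.70 = $7,212.74

$7,212.74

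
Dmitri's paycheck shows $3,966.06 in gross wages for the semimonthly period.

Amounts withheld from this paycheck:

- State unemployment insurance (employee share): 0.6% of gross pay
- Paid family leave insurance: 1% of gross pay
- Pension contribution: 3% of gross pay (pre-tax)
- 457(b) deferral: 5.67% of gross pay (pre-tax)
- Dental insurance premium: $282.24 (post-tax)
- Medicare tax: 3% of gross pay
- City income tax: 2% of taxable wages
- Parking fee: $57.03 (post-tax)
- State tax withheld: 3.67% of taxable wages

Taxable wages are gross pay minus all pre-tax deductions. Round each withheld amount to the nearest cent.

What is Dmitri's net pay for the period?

457(b) deferral: $3,966.06 × 0.0567 = $224.88
Pension contribution: $3,966.06 × 0.03 = $118.98
Pre-tax total = $224.88 + $118.98 = $343.86
Taxable wages = $3,966.06 − $343.86 = $3,622.20
City income tax: $3,622.20 × 0.02 = $72.44
State tax withheld: $3,622.20 × 0.0367 = $132.93
Paid family leave insurance: $3,966.06 × 0.01 = $39.66
Medicare tax: $3,966.06 × 0.03 = $118.98
State unemployment insurance (employee share): $3,966.06 × 0.006 = $23.80
Parking fee: $57.03
Dental insurance premium: $282.24
Total deductions = $224.88 + $118.98 + $72.44 + $132.93 + $39.66 + $118.98 + $23.80 + $57.03 + $282.24 = $1,070.94
Net pay = $3,966.06 − $1,070.94 = $2,895.12

$2,895.12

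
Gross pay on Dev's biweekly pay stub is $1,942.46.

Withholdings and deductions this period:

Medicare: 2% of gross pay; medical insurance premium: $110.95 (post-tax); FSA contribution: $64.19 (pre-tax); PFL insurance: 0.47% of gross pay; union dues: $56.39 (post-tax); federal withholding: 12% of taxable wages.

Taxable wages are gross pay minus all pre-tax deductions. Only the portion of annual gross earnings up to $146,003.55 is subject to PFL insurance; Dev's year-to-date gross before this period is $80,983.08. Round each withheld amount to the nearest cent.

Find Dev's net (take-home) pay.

$1,437.56

FSA contribution: $64.19
Taxable wages = $1,942.46 − $64.19 = $1,878.27
Federal withholding: $1,878.27 × 0.12 = $225.39
PFL insurance: cap not yet reached, full $1,942.46 is subject → $1,942.46 × 0.0047 = $9.13
Medicare: $1,942.46 × 0.02 = $38.85
Union dues: $56.39
Medical insurance premium: $110.95
Total deductions = $64.19 + $225.39 + $9.13 + $38.85 + $56.39 + $110.95 = $504.90
Net pay = $1,942.46 − $504.90 = $1,437.56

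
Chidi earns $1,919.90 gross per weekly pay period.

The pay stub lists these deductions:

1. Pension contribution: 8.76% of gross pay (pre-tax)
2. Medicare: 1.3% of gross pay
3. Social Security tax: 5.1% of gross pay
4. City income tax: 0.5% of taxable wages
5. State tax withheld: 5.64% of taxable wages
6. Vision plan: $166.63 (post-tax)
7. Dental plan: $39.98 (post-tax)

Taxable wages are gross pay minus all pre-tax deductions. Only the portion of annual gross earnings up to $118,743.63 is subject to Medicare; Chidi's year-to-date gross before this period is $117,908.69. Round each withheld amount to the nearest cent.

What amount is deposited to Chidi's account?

$1,328.79

Pension contribution: $1,919.90 × 0.0876 = $168.18
Taxable wages = $1,919.90 − $168.18 = $1,751.72
City income tax: $1,751.72 × 0.005 = $8.76
State tax withheld: $1,751.72 × 0.0564 = $98.80
Medicare: only $118,743.63 − $117,908.69 = $834.94 of this check is subject → $834.94 × 0.013 = $10.85
Social Security tax: $1,919.90 × 0.051 = $97.91
Dental plan: $39.98
Vision plan: $166.63
Total deductions = $168.18 + $8.76 + $98.80 + $10.85 + $97.91 + $39.98 + $166.63 = $591.11
Net pay = $1,919.90 − $591.11 = $1,328.79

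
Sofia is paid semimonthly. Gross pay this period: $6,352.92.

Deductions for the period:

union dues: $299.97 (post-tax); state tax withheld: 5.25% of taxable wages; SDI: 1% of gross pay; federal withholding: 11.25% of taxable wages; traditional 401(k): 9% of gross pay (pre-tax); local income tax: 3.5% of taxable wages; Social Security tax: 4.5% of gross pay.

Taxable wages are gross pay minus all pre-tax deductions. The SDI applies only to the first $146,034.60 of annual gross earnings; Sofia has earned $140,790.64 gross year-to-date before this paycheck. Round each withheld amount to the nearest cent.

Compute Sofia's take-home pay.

$3,986.64

Traditional 401(k): $6,352.92 × 0.09 = $571.76
Taxable wages = $6,352.92 − $571.76 = $5,781.16
Federal withholding: $5,781.16 × 0.1125 = $650.38
State tax withheld: $5,781.16 × 0.0525 = $303.51
Local income tax: $5,781.16 × 0.035 = $202.34
SDI: only $146,034.60 − $140,790.64 = $5,243.96 of this check is subject → $5,243.96 × 0.01 = $52.44
Social Security tax: $6,352.92 × 0.045 = $285.88
Union dues: $299.97
Total deductions = $571.76 + $650.38 + $303.51 + $202.34 + $52.44 + $285.88 + $299.97 = $2,366.28
Net pay = $6,352.92 − $2,366.28 = $3,986.64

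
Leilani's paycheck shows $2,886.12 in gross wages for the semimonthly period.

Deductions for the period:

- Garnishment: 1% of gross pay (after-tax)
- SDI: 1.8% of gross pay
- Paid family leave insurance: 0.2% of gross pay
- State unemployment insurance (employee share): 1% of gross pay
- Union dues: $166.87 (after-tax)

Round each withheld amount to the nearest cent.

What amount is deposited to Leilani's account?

$2,603.81

Paid family leave insurance: $2,886.12 × 0.002 = $5.77
State unemployment insurance (employee share): $2,886.12 × 0.01 = $28.86
SDI: $2,886.12 × 0.018 = $51.95
Garnishment: $2,886.12 × 0.01 = $28.86
Union dues: $166.87
Total deductions = $5.77 + $28.86 + $51.95 + $28.86 + $166.87 = $282.31
Net pay = $2,886.12 − $282.31 = $2,603.81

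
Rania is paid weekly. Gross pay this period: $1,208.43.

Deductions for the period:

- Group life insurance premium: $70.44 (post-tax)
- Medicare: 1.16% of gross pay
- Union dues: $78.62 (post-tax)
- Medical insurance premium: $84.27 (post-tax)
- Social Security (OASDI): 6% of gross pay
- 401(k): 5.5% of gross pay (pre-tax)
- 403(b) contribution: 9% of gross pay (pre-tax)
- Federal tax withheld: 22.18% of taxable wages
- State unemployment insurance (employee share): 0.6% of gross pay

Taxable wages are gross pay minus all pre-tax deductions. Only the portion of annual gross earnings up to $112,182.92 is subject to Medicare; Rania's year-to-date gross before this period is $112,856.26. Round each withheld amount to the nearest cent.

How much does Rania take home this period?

$490.95

401(k): $1,208.43 × 0.055 = $66.46
403(b) contribution: $1,208.43 × 0.09 = $108.76
Pre-tax total = $66.46 + $108.76 = $175.22
Taxable wages = $1,208.43 − $175.22 = $1,033.21
Federal tax withheld: $1,033.21 × 0.2218 = $229.17
Social Security (OASDI): $1,208.43 × 0.06 = $72.51
State unemployment insurance (employee share): $1,208.43 × 0.006 = $7.25
Medicare: annual cap $112,182.92 already reached (YTD $112,856.26), so $0.00
Group life insurance premium: $70.44
Medical insurance premium: $84.27
Union dues: $78.62
Total deductions = $66.46 + $108.76 + $229.17 + $72.51 + $7.25 + $0.00 + $70.44 + $84.27 + $78.62 = $717.48
Net pay = $1,208.43 − $717.48 = $490.95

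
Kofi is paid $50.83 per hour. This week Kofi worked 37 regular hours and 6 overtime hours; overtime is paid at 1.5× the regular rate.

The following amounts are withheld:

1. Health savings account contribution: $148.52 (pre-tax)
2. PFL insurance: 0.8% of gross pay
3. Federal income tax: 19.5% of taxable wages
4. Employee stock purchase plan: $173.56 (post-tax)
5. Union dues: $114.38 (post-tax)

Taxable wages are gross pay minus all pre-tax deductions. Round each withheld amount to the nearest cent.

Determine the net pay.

Regular pay: 37 × $50.83 = $1880.71
Overtime pay: 6 × $50.83 × 1.5 = $457.47
Gross pay = $1880.71 + $457.47 = $2338.18
Health savings account contribution: $148.52
Taxable wages = $2338.18 − $148.52 = $2189.66
Federal income tax: $2189.66 × 0.195 = $426.98
PFL insurance: $2338.18 × 0.008 = $18.71
Employee stock purchase plan: $173.56
Union dues: $114.38
Total deductions = $148.52 + $426.98 + $18.71 + $173.56 + $114.38 = $882.15
Net pay = $2338.18 − $882.15 = $1456.03

$1456.03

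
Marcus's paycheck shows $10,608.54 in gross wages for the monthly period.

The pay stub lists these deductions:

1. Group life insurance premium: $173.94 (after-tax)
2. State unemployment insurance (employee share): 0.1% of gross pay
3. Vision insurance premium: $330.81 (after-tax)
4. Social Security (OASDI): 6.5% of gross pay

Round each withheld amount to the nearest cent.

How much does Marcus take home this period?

$9,403.62

State unemployment insurance (employee share): $10,608.54 × 0.001 = $10.61
Social Security (OASDI): $10,608.54 × 0.065 = $689.56
Vision insurance premium: $330.81
Group life insurance premium: $173.94
Total deductions = $10.61 + $689.56 + $330.81 + $173.94 = $1,204.92
Net pay = $10,608.54 − $1,204.92 = $9,403.62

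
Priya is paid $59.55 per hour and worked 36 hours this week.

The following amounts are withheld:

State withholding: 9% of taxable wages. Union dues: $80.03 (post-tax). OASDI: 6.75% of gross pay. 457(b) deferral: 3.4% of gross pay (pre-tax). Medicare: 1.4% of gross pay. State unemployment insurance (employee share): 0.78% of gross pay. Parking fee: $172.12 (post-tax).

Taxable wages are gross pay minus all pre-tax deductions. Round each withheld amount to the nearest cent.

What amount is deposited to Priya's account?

$1,440.94

Gross pay: 36 × $59.55 = $2,143.80
457(b) deferral: $2,143.80 × 0.034 = $72.89
Taxable wages = $2,143.80 − $72.89 = $2,070.91
State withholding: $2,070.91 × 0.09 = $186.38
State unemployment insurance (employee share): $2,143.80 × 0.0078 = $16.72
OASDI: $2,143.80 × 0.0675 = $144.71
Medicare: $2,143.80 × 0.014 = $30.01
Union dues: $80.03
Parking fee: $172.12
Total deductions = $72.89 + $186.38 + $16.72 + $144.71 + $30.01 + $80.03 + $172.12 = $702.86
Net pay = $2,143.80 − $702.86 = $1,440.94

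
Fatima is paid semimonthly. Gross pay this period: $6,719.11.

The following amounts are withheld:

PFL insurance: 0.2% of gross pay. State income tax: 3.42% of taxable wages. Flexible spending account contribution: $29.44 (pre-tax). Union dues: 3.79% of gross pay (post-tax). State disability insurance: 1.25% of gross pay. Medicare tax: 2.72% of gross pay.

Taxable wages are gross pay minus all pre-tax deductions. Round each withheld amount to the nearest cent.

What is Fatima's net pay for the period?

$5,926.04

Flexible spending account contribution: $29.44
Taxable wages = $6,719.11 − $29.44 = $6,689.67
State income tax: $6,689.67 × 0.0342 = $228.79
Medicare tax: $6,719.11 × 0.0272 = $182.76
PFL insurance: $6,719.11 × 0.002 = $13.44
State disability insurance: $6,719.11 × 0.0125 = $83.99
Union dues: $6,719.11 × 0.0379 = $254.65
Total deductions = $29.44 + $228.79 + $182.76 + $13.44 + $83.99 + $254.65 = $793.07
Net pay = $6,719.11 − $793.07 = $5,926.04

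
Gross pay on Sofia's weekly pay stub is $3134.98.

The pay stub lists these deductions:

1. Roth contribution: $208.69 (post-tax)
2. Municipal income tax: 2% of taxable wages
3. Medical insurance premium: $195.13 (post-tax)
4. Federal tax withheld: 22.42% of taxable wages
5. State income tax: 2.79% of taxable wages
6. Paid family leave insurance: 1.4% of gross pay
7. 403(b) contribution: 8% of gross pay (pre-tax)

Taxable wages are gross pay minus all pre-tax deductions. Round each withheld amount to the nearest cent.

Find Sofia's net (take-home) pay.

403(b) contribution: $3134.98 × 0.08 = $250.80
Taxable wages = $3134.98 − $250.80 = $2884.18
State income tax: $2884.18 × 0.0279 = $80.47
Municipal income tax: $2884.18 × 0.02 = $57.68
Federal tax withheld: $2884.18 × 0.2242 = $646.63
Paid family leave insurance: $3134.98 × 0.014 = $43.89
Roth contribution: $208.69
Medical insurance premium: $195.13
Total deductions = $250.80 + $80.47 + $57.68 + $646.63 + $43.89 + $208.69 + $195.13 = $1483.29
Net pay = $3134.98 − $1483.29 = $1651.69

$1651.69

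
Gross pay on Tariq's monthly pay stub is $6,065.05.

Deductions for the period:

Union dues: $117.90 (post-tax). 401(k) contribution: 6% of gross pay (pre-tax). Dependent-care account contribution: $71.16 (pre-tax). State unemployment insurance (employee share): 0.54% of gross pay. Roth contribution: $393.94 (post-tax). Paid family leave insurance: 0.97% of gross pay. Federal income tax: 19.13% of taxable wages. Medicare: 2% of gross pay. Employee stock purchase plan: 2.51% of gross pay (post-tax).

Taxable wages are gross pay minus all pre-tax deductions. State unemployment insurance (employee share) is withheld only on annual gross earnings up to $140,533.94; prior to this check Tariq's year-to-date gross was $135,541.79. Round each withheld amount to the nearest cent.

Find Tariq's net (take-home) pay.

$3,681.81

Dependent-care account contribution: $71.16
401(k) contribution: $6,065.05 × 0.06 = $363.90
Pre-tax total = $71.16 + $363.90 = $435.06
Taxable wages = $6,065.05 − $435.06 = $5,629.99
Federal income tax: $5,629.99 × 0.1913 = $1,077.02
Medicare: $6,065.05 × 0.02 = $121.30
State unemployment insurance (employee share): only $140,533.94 − $135,541.79 = $4,992.15 of this check is subject → $4,992.15 × 0.0054 = $26.96
Paid family leave insurance: $6,065.05 × 0.0097 = $58.83
Employee stock purchase plan: $6,065.05 × 0.0251 = $152.23
Roth contribution: $393.94
Union dues: $117.90
Total deductions = $71.16 + $363.90 + $1,077.02 + $121.30 + $26.96 + $58.83 + $152.23 + $393.94 + $117.90 = $2,383.24
Net pay = $6,065.05 − $2,383.24 = $3,681.81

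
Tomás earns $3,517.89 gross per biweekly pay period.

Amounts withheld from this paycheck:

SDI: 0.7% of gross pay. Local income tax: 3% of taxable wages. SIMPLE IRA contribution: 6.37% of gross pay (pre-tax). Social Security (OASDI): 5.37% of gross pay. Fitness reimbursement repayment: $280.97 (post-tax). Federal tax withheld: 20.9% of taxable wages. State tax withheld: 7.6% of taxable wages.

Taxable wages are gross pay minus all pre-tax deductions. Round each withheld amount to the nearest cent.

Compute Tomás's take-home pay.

$1,761.75

SIMPLE IRA contribution: $3,517.89 × 0.0637 = $224.09
Taxable wages = $3,517.89 − $224.09 = $3,293.80
Federal tax withheld: $3,293.80 × 0.209 = $688.40
State tax withheld: $3,293.80 × 0.076 = $250.33
Local income tax: $3,293.80 × 0.03 = $98.81
SDI: $3,517.89 × 0.007 = $24.63
Social Security (OASDI): $3,517.89 × 0.0537 = $188.91
Fitness reimbursement repayment: $280.97
Total deductions = $224.09 + $688.40 + $250.33 + $98.81 + $24.63 + $188.91 + $280.97 = $1,756.14
Net pay = $3,517.89 − $1,756.14 = $1,761.75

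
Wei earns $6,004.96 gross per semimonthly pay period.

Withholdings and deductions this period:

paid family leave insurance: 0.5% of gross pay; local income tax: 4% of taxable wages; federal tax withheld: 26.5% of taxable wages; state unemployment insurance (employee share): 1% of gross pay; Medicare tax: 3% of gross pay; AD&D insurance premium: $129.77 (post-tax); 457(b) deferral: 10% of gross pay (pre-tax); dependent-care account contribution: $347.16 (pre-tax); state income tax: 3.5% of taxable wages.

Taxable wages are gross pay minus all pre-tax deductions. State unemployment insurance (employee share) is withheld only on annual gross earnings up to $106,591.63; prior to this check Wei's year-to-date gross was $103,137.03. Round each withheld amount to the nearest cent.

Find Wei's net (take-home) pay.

$2,963.33

Dependent-care account contribution: $347.16
457(b) deferral: $6,004.96 × 0.1 = $600.50
Pre-tax total = $347.16 + $600.50 = $947.66
Taxable wages = $6,004.96 − $947.66 = $5,057.30
Local income tax: $5,057.30 × 0.04 = $202.29
State income tax: $5,057.30 × 0.035 = $177.01
Federal tax withheld: $5,057.30 × 0.265 = $1,340.18
Medicare tax: $6,004.96 × 0.03 = $180.15
State unemployment insurance (employee share): only $106,591.63 − $103,137.03 = $3,454.60 of this check is subject → $3,454.60 × 0.01 = $34.55
Paid family leave insurance: $6,004.96 × 0.005 = $30.02
AD&D insurance premium: $129.77
Total deductions = $347.16 + $600.50 + $202.29 + $177.01 + $1,340.18 + $180.15 + $34.55 + $30.02 + $129.77 = $3,041.63
Net pay = $6,004.96 − $3,041.63 = $2,963.33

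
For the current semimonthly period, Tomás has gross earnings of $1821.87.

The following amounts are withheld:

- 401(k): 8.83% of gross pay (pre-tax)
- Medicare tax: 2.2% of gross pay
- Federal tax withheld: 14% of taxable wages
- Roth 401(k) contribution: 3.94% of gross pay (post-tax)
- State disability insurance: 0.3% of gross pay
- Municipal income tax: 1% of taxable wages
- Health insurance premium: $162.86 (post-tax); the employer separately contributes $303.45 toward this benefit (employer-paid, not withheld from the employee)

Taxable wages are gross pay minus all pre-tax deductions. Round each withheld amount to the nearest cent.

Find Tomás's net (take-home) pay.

$1131.66

401(k): $1821.87 × 0.0883 = $160.87
Taxable wages = $1821.87 − $160.87 = $1661.00
Federal tax withheld: $1661.00 × 0.14 = $232.54
Municipal income tax: $1661.00 × 0.01 = $16.61
Medicare tax: $1821.87 × 0.022 = $40.08
State disability insurance: $1821.87 × 0.003 = $5.47
Roth 401(k) contribution: $1821.87 × 0.0394 = $71.78
Health insurance premium: $162.86
(Employer's $303.45 toward health insurance premium is not withheld from the employee.)
Total deductions = $160.87 + $232.54 + $16.61 + $40.08 + $5.47 + $71.78 + $162.86 = $690.21
Net pay = $1821.87 − $690.21 = $1131.66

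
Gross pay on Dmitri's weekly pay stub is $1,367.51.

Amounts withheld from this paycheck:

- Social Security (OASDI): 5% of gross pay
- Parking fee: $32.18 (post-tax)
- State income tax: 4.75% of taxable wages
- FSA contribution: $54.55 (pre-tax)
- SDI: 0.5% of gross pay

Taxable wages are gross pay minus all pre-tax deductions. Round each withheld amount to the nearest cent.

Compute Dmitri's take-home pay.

$1,143.19

FSA contribution: $54.55
Taxable wages = $1,367.51 − $54.55 = $1,312.96
State income tax: $1,312.96 × 0.0475 = $62.37
SDI: $1,367.51 × 0.005 = $6.84
Social Security (OASDI): $1,367.51 × 0.05 = $68.38
Parking fee: $32.18
Total deductions = $54.55 + $62.37 + $6.84 + $68.38 + $32.18 = $224.32
Net pay = $1,367.51 − $224.32 = $1,143.19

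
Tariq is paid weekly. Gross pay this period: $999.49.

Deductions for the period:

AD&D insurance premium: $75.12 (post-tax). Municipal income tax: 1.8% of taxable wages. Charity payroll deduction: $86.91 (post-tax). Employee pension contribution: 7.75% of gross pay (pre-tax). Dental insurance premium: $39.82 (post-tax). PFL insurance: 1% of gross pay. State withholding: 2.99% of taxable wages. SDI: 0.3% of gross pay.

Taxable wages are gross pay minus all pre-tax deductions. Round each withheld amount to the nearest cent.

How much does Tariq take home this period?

$663.02

Employee pension contribution: $999.49 × 0.0775 = $77.46
Taxable wages = $999.49 − $77.46 = $922.03
Municipal income tax: $922.03 × 0.018 = $16.60
State withholding: $922.03 × 0.0299 = $27.57
SDI: $999.49 × 0.003 = $3.00
PFL insurance: $999.49 × 0.01 = $9.99
AD&D insurance premium: $75.12
Charity payroll deduction: $86.91
Dental insurance premium: $39.82
Total deductions = $77.46 + $16.60 + $27.57 + $3.00 + $9.99 + $75.12 + $86.91 + $39.82 = $336.47
Net pay = $999.49 − $336.47 = $663.02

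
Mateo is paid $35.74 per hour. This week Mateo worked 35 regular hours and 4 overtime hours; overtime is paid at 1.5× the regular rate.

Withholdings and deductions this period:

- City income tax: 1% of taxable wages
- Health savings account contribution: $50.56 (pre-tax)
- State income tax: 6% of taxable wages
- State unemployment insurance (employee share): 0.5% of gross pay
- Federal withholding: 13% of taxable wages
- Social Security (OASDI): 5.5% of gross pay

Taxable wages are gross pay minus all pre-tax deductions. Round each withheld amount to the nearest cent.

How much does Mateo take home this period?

$1,043.90

Regular pay: 35 × $35.74 = $1,250.90
Overtime pay: 4 × $35.74 × 1.5 = $214.44
Gross pay = $1,250.90 + $214.44 = $1,465.34
Health savings account contribution: $50.56
Taxable wages = $1,465.34 − $50.56 = $1,414.78
State income tax: $1,414.78 × 0.06 = $84.89
Federal withholding: $1,414.78 × 0.13 = $183.92
City income tax: $1,414.78 × 0.01 = $14.15
Social Security (OASDI): $1,465.34 × 0.055 = $80.59
State unemployment insurance (employee share): $1,465.34 × 0.005 = $7.33
Total deductions = $50.56 + $84.89 + $183.92 + $14.15 + $80.59 + $7.33 = $421.44
Net pay = $1,465.34 − $421.44 = $1,043.90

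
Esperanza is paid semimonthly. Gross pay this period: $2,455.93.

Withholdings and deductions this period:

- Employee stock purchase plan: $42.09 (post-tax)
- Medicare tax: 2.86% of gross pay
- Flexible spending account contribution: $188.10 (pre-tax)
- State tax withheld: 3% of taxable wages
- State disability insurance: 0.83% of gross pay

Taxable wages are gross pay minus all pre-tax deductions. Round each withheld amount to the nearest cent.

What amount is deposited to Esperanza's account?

$2,067.09

Flexible spending account contribution: $188.10
Taxable wages = $2,455.93 − $188.10 = $2,267.83
State tax withheld: $2,267.83 × 0.03 = $68.03
Medicare tax: $2,455.93 × 0.0286 = $70.24
State disability insurance: $2,455.93 × 0.0083 = $20.38
Employee stock purchase plan: $42.09
Total deductions = $188.10 + $68.03 + $70.24 + $20.38 + $42.09 = $388.84
Net pay = $2,455.93 − $388.84 = $2,067.09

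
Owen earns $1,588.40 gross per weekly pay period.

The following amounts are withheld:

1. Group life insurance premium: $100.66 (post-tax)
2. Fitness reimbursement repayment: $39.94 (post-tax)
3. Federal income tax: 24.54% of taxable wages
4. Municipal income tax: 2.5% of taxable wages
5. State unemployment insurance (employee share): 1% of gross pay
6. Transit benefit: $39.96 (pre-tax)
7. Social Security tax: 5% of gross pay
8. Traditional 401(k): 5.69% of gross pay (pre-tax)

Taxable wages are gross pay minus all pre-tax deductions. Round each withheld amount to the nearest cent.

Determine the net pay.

Traditional 401(k): $1,588.40 × 0.0569 = $90.38
Transit benefit: $39.96
Pre-tax total = $90.38 + $39.96 = $130.34
Taxable wages = $1,588.40 − $130.34 = $1,458.06
Federal income tax: $1,458.06 × 0.2454 = $357.81
Municipal income tax: $1,458.06 × 0.025 = $36.45
Social Security tax: $1,588.40 × 0.05 = $79.42
State unemployment insurance (employee share): $1,588.40 × 0.01 = $15.88
Fitness reimbursement repayment: $39.94
Group life insurance premium: $100.66
Total deductions = $90.38 + $39.96 + $357.81 + $36.45 + $79.42 + $15.88 + $39.94 + $100.66 = $760.50
Net pay = $1,588.40 − $760.50 = $827.90

$827.90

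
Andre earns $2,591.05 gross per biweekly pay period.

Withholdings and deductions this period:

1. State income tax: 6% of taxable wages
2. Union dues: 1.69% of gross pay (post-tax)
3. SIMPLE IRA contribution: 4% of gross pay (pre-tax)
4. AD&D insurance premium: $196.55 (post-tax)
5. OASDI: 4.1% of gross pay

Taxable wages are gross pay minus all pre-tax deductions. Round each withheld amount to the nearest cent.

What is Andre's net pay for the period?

SIMPLE IRA contribution: $2,591.05 × 0.04 = $103.64
Taxable wages = $2,591.05 − $103.64 = $2,487.41
State income tax: $2,487.41 × 0.06 = $149.24
OASDI: $2,591.05 × 0.041 = $106.23
Union dues: $2,591.05 × 0.0169 = $43.79
AD&D insurance premium: $196.55
Total deductions = $103.64 + $149.24 + $106.23 + $43.79 + $196.55 = $599.45
Net pay = $2,591.05 − $599.45 = $1,991.60

$1,991.60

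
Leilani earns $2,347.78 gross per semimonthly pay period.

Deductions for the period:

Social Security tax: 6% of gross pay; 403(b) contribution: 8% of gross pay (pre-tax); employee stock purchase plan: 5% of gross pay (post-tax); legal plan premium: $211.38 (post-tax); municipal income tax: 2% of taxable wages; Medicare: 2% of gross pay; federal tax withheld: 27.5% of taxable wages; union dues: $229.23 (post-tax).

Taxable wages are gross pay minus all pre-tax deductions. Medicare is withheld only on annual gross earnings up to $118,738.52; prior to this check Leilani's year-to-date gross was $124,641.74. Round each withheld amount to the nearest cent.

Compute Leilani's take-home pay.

$823.90

403(b) contribution: $2,347.78 × 0.08 = $187.82
Taxable wages = $2,347.78 − $187.82 = $2,159.96
Federal tax withheld: $2,159.96 × 0.275 = $593.99
Municipal income tax: $2,159.96 × 0.02 = $43.20
Social Security tax: $2,347.78 × 0.06 = $140.87
Medicare: annual cap $118,738.52 already reached (YTD $124,641.74), so $0.00
Union dues: $229.23
Legal plan premium: $211.38
Employee stock purchase plan: $2,347.78 × 0.05 = $117.39
Total deductions = $187.82 + $593.99 + $43.20 + $140.87 + $0.00 + $229.23 + $211.38 + $117.39 = $1,523.88
Net pay = $2,347.78 − $1,523.88 = $823.90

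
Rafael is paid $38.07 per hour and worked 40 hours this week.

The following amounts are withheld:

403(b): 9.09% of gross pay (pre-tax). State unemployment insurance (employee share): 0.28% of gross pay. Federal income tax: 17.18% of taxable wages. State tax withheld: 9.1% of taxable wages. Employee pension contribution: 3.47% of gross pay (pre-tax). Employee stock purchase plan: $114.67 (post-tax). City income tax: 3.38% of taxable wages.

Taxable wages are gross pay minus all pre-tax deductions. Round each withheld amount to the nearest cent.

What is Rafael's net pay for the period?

$817.67

Gross pay: 40 × $38.07 = $1,522.80
Employee pension contribution: $1,522.80 × 0.0347 = $52.84
403(b): $1,522.80 × 0.0909 = $138.42
Pre-tax total = $52.84 + $138.42 = $191.26
Taxable wages = $1,522.80 − $191.26 = $1,331.54
City income tax: $1,331.54 × 0.0338 = $45.01
State tax withheld: $1,331.54 × 0.091 = $121.17
Federal income tax: $1,331.54 × 0.1718 = $228.76
State unemployment insurance (employee share): $1,522.80 × 0.0028 = $4.26
Employee stock purchase plan: $114.67
Total deductions = $52.84 + $138.42 + $45.01 + $121.17 + $228.76 + $4.26 + $114.67 = $705.13
Net pay = $1,522.80 − $705.13 = $817.67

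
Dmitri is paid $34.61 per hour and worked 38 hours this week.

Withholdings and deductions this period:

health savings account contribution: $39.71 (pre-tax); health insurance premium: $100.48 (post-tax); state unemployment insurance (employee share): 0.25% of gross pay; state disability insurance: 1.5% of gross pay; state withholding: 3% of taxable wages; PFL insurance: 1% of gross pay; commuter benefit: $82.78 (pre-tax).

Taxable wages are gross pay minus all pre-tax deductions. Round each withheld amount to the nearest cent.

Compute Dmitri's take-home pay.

$1,020.26

Gross pay: 38 × $34.61 = $1,315.18
Health savings account contribution: $39.71
Commuter benefit: $82.78
Pre-tax total = $39.71 + $82.78 = $122.49
Taxable wages = $1,315.18 − $122.49 = $1,192.69
State withholding: $1,192.69 × 0.03 = $35.78
PFL insurance: $1,315.18 × 0.01 = $13.15
State disability insurance: $1,315.18 × 0.015 = $19.73
State unemployment insurance (employee share): $1,315.18 × 0.0025 = $3.29
Health insurance premium: $100.48
Total deductions = $39.71 + $82.78 + $35.78 + $13.15 + $19.73 + $3.29 + $100.48 = $294.92
Net pay = $1,315.18 − $294.92 = $1,020.26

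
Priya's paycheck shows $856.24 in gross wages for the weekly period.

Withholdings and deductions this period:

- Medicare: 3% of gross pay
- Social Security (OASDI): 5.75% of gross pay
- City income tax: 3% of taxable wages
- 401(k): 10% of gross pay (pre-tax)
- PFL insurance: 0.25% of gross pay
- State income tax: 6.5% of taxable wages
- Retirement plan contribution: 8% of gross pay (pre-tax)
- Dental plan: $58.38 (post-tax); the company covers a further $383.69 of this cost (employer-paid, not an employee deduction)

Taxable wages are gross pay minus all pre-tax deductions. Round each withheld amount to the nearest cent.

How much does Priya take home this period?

$499.98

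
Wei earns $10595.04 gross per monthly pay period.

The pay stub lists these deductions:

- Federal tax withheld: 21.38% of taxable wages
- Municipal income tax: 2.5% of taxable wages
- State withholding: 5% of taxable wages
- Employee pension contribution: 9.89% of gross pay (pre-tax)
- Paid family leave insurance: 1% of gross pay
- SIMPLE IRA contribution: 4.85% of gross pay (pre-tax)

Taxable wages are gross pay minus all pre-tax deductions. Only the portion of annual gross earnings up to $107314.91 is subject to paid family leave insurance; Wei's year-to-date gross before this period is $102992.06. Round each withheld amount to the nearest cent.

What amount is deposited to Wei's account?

$6381.27

Employee pension contribution: $10595.04 × 0.0989 = $1047.85
SIMPLE IRA contribution: $10595.04 × 0.0485 = $513.86
Pre-tax total = $1047.85 + $513.86 = $1561.71
Taxable wages = $10595.04 − $1561.71 = $9033.33
State withholding: $9033.33 × 0.05 = $451.67
Federal tax withheld: $9033.33 × 0.2138 = $1931.33
Municipal income tax: $9033.33 × 0.025 = $225.83
Paid family leave insurance: only $107314.91 − $102992.06 = $4322.85 of this check is subject → $4322.85 × 0.01 = $43.23
Total deductions = $1047.85 + $513.86 + $451.67 + $1931.33 + $225.83 + $43.23 = $4213.77
Net pay = $10595.04 − $4213.77 = $6381.27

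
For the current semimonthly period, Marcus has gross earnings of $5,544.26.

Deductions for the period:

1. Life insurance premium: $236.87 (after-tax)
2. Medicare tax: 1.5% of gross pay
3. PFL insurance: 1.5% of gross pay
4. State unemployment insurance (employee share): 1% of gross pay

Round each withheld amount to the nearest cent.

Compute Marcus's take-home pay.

$5,085.63

Medicare tax: $5,544.26 × 0.015 = $83.16
State unemployment insurance (employee share): $5,544.26 × 0.01 = $55.44
PFL insurance: $5,544.26 × 0.015 = $83.16
Life insurance premium: $236.87
Total deductions = $83.16 + $55.44 + $83.16 + $236.87 = $458.63
Net pay = $5,544.26 − $458.63 = $5,085.63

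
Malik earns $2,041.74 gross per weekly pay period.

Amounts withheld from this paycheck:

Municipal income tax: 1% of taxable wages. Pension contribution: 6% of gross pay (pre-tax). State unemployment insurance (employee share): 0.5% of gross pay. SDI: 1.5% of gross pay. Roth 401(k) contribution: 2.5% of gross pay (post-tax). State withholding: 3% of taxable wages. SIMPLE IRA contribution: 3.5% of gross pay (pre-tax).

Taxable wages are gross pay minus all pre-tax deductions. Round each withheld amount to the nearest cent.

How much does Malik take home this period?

SIMPLE IRA contribution: $2,041.74 × 0.035 = $71.46
Pension contribution: $2,041.74 × 0.06 = $122.50
Pre-tax total = $71.46 + $122.50 = $193.96
Taxable wages = $2,041.74 − $193.96 = $1,847.78
Municipal income tax: $1,847.78 × 0.01 = $18.48
State withholding: $1,847.78 × 0.03 = $55.43
State unemployment insurance (employee share): $2,041.74 × 0.005 = $10.21
SDI: $2,041.74 × 0.015 = $30.63
Roth 401(k) contribution: $2,041.74 × 0.025 = $51.04
Total deductions = $71.46 + $122.50 + $18.48 + $55.43 + $10.21 + $30.63 + $51.04 = $359.75
Net pay = $2,041.74 − $359.75 = $1,681.99

$1,681.99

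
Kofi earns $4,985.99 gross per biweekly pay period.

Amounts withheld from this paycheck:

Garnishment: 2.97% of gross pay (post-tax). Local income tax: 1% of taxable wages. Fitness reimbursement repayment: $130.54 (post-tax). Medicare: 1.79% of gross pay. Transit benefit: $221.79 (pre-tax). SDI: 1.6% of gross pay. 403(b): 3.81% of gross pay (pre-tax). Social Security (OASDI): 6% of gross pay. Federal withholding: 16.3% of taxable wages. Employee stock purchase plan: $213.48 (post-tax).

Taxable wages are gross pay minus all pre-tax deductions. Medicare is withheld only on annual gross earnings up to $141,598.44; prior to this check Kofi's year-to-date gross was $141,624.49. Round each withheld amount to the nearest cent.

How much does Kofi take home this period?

Transit benefit: $221.79
403(b): $4,985.99 × 0.0381 = $189.97
Pre-tax total = $221.79 + $189.97 = $411.76
Taxable wages = $4,985.99 − $411.76 = $4,574.23
Federal withholding: $4,574.23 × 0.163 = $745.60
Local income tax: $4,574.23 × 0.01 = $45.74
SDI: $4,985.99 × 0.016 = $79.78
Medicare: annual cap $141,598.44 already reached (YTD $141,624.49), so $0.00
Social Security (OASDI): $4,985.99 × 0.06 = $299.16
Fitness reimbursement repayment: $130.54
Employee stock purchase plan: $213.48
Garnishment: $4,985.99 × 0.0297 = $148.08
Total deductions = $221.79 + $189.97 + $745.60 + $45.74 + $79.78 + $0.00 + $299.16 + $130.54 + $213.48 + $148.08 = $2,074.14
Net pay = $4,985.99 − $2,074.14 = $2,911.85

$2,911.85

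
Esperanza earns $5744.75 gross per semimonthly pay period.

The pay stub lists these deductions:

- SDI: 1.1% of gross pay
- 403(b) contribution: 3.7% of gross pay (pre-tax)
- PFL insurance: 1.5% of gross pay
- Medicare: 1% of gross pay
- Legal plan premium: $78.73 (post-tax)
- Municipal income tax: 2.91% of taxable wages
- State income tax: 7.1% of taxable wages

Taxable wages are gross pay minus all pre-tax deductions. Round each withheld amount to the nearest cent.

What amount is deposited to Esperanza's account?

403(b) contribution: $5744.75 × 0.037 = $212.56
Taxable wages = $5744.75 − $212.56 = $5532.19
State income tax: $5532.19 × 0.071 = $392.79
Municipal income tax: $5532.19 × 0.0291 = $160.99
Medicare: $5744.75 × 0.01 = $57.45
SDI: $5744.75 × 0.011 = $63.19
PFL insurance: $5744.75 × 0.015 = $86.17
Legal plan premium: $78.73
Total deductions = $212.56 + $392.79 + $160.99 + $57.45 + $63.19 + $86.17 + $78.73 = $1051.88
Net pay = $5744.75 − $1051.88 = $4692.87

$4692.87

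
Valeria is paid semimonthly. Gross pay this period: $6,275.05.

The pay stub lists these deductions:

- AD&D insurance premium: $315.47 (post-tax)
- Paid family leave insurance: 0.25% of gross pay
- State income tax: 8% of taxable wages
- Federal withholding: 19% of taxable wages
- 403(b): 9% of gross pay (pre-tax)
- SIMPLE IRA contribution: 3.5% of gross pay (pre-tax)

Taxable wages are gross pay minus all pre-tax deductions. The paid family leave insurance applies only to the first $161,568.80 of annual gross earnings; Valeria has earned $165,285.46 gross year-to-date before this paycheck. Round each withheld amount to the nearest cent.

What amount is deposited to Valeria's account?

403(b): $6,275.05 × 0.09 = $564.75
SIMPLE IRA contribution: $6,275.05 × 0.035 = $219.63
Pre-tax total = $564.75 + $219.63 = $784.38
Taxable wages = $6,275.05 − $784.38 = $5,490.67
Federal withholding: $5,490.67 × 0.19 = $1,043.23
State income tax: $5,490.67 × 0.08 = $439.25
Paid family leave insurance: annual cap $161,568.80 already reached (YTD $165,285.46), so $0.00
AD&D insurance premium: $315.47
Total deductions = $564.75 + $219.63 + $1,043.23 + $439.25 + $0.00 + $315.47 = $2,582.33
Net pay = $6,275.05 − $2,582.33 = $3,692.72

$3,692.72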